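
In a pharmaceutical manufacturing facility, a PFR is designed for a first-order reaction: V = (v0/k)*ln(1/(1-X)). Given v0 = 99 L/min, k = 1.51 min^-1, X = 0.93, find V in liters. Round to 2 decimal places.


V = (v0/k) * ln(1/(1-X))
V = (99/1.51) * ln(1/(1-0.93))
V = 65.562914 * ln(14.285714)
V = 65.562914 * 2.65926
V = 174.35 L


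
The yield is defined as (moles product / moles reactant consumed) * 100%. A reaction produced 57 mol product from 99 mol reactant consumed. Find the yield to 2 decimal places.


Yield = (moles product / moles consumed) * 100%
Yield = (57 / 99) * 100
Yield = 0.5758 * 100
Yield = 57.58%


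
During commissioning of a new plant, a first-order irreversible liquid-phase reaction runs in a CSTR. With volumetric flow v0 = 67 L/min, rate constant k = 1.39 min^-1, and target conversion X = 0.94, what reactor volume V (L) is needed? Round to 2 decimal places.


V = v0 * X / (k * (1 - X))
V = 67 * 0.94 / (1.39 * (1 - 0.94))
V = 62.98 / (1.39 * 0.06)
V = 62.98 / 0.0834
V = 755.16 L


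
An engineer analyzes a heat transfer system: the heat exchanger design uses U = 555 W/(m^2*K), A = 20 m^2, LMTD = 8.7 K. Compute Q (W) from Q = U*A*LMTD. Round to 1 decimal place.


Q = U * A * LMTD
Q = 555 * 20 * 8.7
Q = 96570.0 W


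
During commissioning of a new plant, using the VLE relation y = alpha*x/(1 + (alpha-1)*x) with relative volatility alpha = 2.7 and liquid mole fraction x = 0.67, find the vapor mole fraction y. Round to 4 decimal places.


y = alpha*x / (1 + (alpha-1)*x)
y = 2.7*0.67 / (1 + (2.7-1)*0.67)
y = 1.809 / (1 + 1.139)
y = 1.809 / 2.139
y = 0.8457


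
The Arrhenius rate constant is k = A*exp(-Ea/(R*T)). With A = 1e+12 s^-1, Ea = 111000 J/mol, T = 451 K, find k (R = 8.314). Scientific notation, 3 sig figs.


k = A * exp(-Ea/(R*T))
k = 1e+12 * exp(-111000 / (8.314 * 451))
k = 1e+12 * exp(-29.603047)
k = 1.39e-01


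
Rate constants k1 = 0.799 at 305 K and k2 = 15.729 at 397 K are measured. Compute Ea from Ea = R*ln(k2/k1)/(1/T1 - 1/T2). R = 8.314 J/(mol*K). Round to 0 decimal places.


Ea = R * ln(k2/k1) / (1/T1 - 1/T2)
ln(k2/k1) = ln(15.729/0.799) = 2.9799005
1/T1 - 1/T2 = 1/305 - 1/397 = 0.000759796837
Ea = 8.314 * 2.9799005 / 0.000759796837
Ea = 32607 J/mol


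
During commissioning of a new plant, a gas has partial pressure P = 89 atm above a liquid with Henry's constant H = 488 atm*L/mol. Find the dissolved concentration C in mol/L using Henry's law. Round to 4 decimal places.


C = P / H
C = 89 / 488
C = 0.1824 mol/L


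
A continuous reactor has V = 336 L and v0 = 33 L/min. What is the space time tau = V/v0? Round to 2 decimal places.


tau = V / v0
tau = 336 / 33
tau = 10.18 min


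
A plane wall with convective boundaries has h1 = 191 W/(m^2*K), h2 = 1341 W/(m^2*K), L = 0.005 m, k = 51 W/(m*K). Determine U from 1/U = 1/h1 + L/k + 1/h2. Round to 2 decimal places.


1/U = 1/h1 + L/k + 1/h2
1/U = 1/191 + 0.005/51 + 1/1341
1/U = 0.0052356021 + 9.80392e-05 + 0.0007457122
1/U = 0.0060793535
U = 164.49 W/(m^2*K)


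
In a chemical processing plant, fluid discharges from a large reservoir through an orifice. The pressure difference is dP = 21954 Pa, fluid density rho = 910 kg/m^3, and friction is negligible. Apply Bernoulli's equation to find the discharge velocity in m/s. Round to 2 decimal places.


v = sqrt(2*dP/rho)
v = sqrt(2*21954/910)
v = sqrt(48.250549)
v = 6.95 m/s


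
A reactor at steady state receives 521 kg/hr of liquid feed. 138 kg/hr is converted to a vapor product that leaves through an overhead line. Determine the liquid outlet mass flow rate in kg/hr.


Steady-state mass balance on the main outlet: F_out = F_in - F_removed
F_out = 521 - 138
F_out = 383 kg/hr


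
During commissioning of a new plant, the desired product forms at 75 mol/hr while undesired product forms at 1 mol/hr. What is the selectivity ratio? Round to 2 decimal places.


S = desired product rate / undesired product rate
S = 75 / 1
S = 75.00


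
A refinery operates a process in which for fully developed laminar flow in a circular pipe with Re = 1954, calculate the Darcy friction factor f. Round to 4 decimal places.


f = 64 / Re
f = 64 / 1954
f = 0.0328


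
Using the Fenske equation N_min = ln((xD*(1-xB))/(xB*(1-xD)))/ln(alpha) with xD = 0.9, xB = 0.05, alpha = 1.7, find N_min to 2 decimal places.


N_min = ln((xD*(1-xB))/(xB*(1-xD))) / ln(alpha)
Numerator inside ln: 0.855 / 0.005 = 171.0
ln(171.0) = 5.141664
ln(alpha) = ln(1.7) = 0.530628
N_min = 5.141664 / 0.530628 = 9.69


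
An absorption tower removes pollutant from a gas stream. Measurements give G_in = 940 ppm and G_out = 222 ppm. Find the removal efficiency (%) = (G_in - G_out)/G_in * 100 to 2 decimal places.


Efficiency = (G_in - G_out) / G_in * 100%
Efficiency = (940 - 222) / 940 * 100
Efficiency = 718 / 940 * 100
Efficiency = 76.38%


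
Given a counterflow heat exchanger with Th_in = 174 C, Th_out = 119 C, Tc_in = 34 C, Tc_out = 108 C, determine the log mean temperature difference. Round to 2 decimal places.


dT1 = Th_in - Tc_out = 174 - 108 = 66
dT2 = Th_out - Tc_in = 119 - 34 = 85
LMTD = (dT1 - dT2) / ln(dT1/dT2)
LMTD = (66 - 85) / ln(66/85)
LMTD = 75.10 K


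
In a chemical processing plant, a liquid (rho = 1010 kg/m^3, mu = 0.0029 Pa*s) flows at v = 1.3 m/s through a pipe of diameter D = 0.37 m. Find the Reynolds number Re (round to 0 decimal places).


Re = rho * v * D / mu
Re = 1010 * 1.3 * 0.37 / 0.0029
Re = 485.81 / 0.0029
Re = 167521


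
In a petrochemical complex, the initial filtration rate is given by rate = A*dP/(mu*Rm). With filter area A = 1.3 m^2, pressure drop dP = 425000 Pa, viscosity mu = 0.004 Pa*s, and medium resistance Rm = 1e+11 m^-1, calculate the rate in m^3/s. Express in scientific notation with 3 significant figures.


rate = A * dP / (mu * Rm)
rate = 1.3 * 425000 / (0.004 * 1e+11)
rate = 552500.0 / 4.000e+08
rate = 1.38e-03 m^3/s


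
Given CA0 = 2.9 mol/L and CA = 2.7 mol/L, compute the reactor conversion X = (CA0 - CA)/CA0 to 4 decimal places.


X = (CA0 - CA) / CA0
X = (2.9 - 2.7) / 2.9
X = 0.2 / 2.9
X = 0.0690


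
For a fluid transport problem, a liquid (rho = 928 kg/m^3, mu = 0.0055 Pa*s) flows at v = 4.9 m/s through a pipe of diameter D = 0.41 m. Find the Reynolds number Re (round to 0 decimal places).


Re = rho * v * D / mu
Re = 928 * 4.9 * 0.41 / 0.0055
Re = 1864.352 / 0.0055
Re = 338973


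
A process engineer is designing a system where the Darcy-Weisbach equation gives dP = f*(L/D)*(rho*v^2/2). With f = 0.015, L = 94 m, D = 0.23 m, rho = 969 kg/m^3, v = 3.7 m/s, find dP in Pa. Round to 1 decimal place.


dP = f * (L/D) * (rho*v^2/2)
dP = 0.015 * (94/0.23) * (969*3.7^2/2)
L/D = 408.69565217
rho*v^2/2 = 969*13.69/2 = 6632.805
dP = 0.015 * 408.69565217 * 6632.805
dP = 40662.0 Pa


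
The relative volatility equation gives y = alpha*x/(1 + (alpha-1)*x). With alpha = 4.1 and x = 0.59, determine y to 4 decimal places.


y = alpha*x / (1 + (alpha-1)*x)
y = 4.1*0.59 / (1 + (4.1-1)*0.59)
y = 2.419 / (1 + 1.829)
y = 2.419 / 2.829
y = 0.8551


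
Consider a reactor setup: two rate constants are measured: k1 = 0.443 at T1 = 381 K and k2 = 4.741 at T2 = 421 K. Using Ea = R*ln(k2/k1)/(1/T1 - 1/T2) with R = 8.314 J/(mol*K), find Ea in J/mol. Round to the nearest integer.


Ea = R * ln(k2/k1) / (1/T1 - 1/T2)
ln(k2/k1) = ln(4.741/0.443) = 2.3704336
1/T1 - 1/T2 = 1/381 - 1/421 = 0.000249375004
Ea = 8.314 * 2.3704336 / 0.000249375004
Ea = 79029 J/mol


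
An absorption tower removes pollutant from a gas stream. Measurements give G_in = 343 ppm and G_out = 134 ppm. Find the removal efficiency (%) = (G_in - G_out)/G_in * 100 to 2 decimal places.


Efficiency = (G_in - G_out) / G_in * 100%
Efficiency = (343 - 134) / 343 * 100
Efficiency = 209 / 343 * 100
Efficiency = 60.93%


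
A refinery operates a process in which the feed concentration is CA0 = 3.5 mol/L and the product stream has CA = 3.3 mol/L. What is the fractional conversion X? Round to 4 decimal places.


X = (CA0 - CA) / CA0
X = (3.5 - 3.3) / 3.5
X = 0.2 / 3.5
X = 0.0571


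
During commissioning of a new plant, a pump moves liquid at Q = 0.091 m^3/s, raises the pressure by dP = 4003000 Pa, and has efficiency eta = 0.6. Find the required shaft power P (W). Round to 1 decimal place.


P = Q * dP / eta
P = 0.091 * 4003000 / 0.6
P = 364273.0 / 0.6
P = 607121.7 W


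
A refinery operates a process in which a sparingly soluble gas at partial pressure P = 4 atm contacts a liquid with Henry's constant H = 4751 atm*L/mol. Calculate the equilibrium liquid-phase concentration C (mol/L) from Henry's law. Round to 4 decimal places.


C = P / H
C = 4 / 4751
C = 0.0008 mol/L


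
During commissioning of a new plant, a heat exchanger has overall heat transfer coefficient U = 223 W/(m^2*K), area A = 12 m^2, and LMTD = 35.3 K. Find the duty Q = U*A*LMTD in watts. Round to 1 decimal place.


Q = U * A * LMTD
Q = 223 * 12 * 35.3
Q = 94462.8 W


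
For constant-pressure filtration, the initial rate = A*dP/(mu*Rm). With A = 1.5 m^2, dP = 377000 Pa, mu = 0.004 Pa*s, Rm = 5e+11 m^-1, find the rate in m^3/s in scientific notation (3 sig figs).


rate = A * dP / (mu * Rm)
rate = 1.5 * 377000 / (0.004 * 5e+11)
rate = 565500.0 / 2.000e+09
rate = 2.83e-04 m^3/s


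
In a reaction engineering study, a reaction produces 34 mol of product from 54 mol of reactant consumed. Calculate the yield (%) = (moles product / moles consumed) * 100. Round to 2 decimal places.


Yield = (moles product / moles consumed) * 100%
Yield = (34 / 54) * 100
Yield = 0.6296 * 100
Yield = 62.96%


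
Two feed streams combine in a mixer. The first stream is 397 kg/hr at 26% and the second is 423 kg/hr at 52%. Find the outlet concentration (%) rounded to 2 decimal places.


Mass balance on solute: F1*x1 + F2*x2 = F3*x3
F3 = F1 + F2 = 397 + 423 = 820 kg/hr
x3 = (F1*x1 + F2*x2)/F3
x3 = (397*0.26 + 423*0.52) / 820
x3 = 39.41%


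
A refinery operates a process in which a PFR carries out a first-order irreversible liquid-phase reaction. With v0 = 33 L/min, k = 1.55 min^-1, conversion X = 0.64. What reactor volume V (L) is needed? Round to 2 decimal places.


V = (v0/k) * ln(1/(1-X))
V = (33/1.55) * ln(1/(1-0.64))
V = 21.290323 * ln(2.777778)
V = 21.290323 * 1.021651
V = 21.75 L


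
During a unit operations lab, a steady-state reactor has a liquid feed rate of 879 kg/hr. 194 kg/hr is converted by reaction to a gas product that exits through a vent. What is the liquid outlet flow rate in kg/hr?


Steady-state mass balance on the main outlet: F_out = F_in - F_removed
F_out = 879 - 194
F_out = 685 kg/hr


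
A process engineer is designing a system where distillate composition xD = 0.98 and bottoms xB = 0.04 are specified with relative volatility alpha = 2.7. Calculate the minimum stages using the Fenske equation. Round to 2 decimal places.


N_min = ln((xD*(1-xB))/(xB*(1-xD))) / ln(alpha)
Numerator inside ln: 0.9408 / 0.0008 = 1176.0
ln(1176.0) = 7.069874
ln(alpha) = ln(2.7) = 0.993252
N_min = 7.069874 / 0.993252 = 7.12


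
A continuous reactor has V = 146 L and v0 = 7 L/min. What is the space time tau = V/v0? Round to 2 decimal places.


tau = V / v0
tau = 146 / 7
tau = 20.86 min


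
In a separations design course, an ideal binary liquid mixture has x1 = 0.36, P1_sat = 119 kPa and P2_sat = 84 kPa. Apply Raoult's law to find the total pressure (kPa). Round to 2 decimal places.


P = x1*P1_sat + x2*P2_sat
x2 = 1 - x1 = 1 - 0.36 = 0.64
P = 0.36*119 + 0.64*84
P = 42.84 + 53.76
P = 96.60 kPa


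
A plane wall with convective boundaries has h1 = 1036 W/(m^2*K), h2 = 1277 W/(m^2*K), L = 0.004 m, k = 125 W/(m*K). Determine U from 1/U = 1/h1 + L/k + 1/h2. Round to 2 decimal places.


1/U = 1/h1 + L/k + 1/h2
1/U = 1/1036 + 0.004/125 + 1/1277
1/U = 0.000965251 + 3.2e-05 + 0.0007830854
1/U = 0.0017803364
U = 561.69 W/(m^2*K)


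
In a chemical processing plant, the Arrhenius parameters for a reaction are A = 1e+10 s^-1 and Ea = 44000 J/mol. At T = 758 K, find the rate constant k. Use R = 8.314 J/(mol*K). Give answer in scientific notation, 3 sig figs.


k = A * exp(-Ea/(R*T))
k = 1e+10 * exp(-44000 / (8.314 * 758))
k = 1e+10 * exp(-6.981897)
k = 9.29e+06


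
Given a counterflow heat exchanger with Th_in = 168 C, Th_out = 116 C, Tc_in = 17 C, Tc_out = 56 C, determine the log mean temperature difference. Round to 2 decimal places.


dT1 = Th_in - Tc_out = 168 - 56 = 112
dT2 = Th_out - Tc_in = 116 - 17 = 99
LMTD = (dT1 - dT2) / ln(dT1/dT2)
LMTD = (112 - 99) / ln(112/99)
LMTD = 105.37 K


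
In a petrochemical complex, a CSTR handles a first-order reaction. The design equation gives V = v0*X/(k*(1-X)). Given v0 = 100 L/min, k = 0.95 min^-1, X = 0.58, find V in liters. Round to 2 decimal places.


V = v0 * X / (k * (1 - X))
V = 100 * 0.58 / (0.95 * (1 - 0.58))
V = 58.0 / (0.95 * 0.42)
V = 58.0 / 0.399
V = 145.36 L


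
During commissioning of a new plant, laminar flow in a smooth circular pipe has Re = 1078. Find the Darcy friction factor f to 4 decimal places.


f = 64 / Re
f = 64 / 1078
f = 0.0594


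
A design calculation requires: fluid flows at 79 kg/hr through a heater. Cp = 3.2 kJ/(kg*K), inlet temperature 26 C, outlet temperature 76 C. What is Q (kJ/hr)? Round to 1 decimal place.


Q = m_dot * Cp * (T2 - T1)
Q = 79 * 3.2 * (76 - 26)
Q = 79 * 3.2 * 50
Q = 12640.0 kJ/hr


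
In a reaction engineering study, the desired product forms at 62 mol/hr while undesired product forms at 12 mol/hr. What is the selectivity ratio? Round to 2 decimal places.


S = desired product rate / undesired product rate
S = 62 / 12
S = 5.17


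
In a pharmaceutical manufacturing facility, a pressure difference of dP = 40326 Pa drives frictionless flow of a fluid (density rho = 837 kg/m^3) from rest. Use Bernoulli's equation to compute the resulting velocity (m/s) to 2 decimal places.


v = sqrt(2*dP/rho)
v = sqrt(2*40326/837)
v = sqrt(96.358423)
v = 9.82 m/s


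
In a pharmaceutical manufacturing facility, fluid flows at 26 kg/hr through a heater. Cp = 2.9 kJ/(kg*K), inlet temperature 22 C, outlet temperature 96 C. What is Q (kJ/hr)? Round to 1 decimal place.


Q = m_dot * Cp * (T2 - T1)
Q = 26 * 2.9 * (96 - 22)
Q = 26 * 2.9 * 74
Q = 5579.6 kJ/hr


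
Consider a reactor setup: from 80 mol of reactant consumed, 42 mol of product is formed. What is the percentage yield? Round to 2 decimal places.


Yield = (moles product / moles consumed) * 100%
Yield = (42 / 80) * 100
Yield = 0.525 * 100
Yield = 52.50%


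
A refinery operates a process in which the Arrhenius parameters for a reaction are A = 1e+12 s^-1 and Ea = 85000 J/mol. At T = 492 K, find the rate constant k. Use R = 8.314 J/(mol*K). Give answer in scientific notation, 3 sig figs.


k = A * exp(-Ea/(R*T))
k = 1e+12 * exp(-85000 / (8.314 * 492))
k = 1e+12 * exp(-20.779917)
k = 9.45e+02


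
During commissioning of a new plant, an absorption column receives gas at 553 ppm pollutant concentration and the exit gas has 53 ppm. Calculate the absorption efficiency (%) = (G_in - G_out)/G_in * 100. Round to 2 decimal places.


Efficiency = (G_in - G_out) / G_in * 100%
Efficiency = (553 - 53) / 553 * 100
Efficiency = 500 / 553 * 100
Efficiency = 90.42%


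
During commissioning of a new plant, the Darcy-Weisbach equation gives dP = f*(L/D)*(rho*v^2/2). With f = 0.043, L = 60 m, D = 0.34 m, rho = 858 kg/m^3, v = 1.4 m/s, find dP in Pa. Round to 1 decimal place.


dP = f * (L/D) * (rho*v^2/2)
dP = 0.043 * (60/0.34) * (858*1.4^2/2)
L/D = 176.47058824
rho*v^2/2 = 858*1.96/2 = 840.84
dP = 0.043 * 176.47058824 * 840.84
dP = 6380.5 Pa


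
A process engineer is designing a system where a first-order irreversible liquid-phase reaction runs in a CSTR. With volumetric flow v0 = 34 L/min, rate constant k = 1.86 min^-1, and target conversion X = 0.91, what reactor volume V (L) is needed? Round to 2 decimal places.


V = v0 * X / (k * (1 - X))
V = 34 * 0.91 / (1.86 * (1 - 0.91))
V = 30.94 / (1.86 * 0.09)
V = 30.94 / 0.1674
V = 184.83 L


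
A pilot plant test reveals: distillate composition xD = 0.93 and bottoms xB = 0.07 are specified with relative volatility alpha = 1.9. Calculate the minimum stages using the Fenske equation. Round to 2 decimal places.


N_min = ln((xD*(1-xB))/(xB*(1-xD))) / ln(alpha)
Numerator inside ln: 0.8649 / 0.0049 = 176.510204
ln(176.510204) = 5.173379
ln(alpha) = ln(1.9) = 0.641854
N_min = 5.173379 / 0.641854 = 8.06


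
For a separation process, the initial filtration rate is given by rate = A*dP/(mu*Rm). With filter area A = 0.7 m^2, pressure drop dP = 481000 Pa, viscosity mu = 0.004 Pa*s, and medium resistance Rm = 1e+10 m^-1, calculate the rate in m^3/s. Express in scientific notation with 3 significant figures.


rate = A * dP / (mu * Rm)
rate = 0.7 * 481000 / (0.004 * 1e+10)
rate = 336700.0 / 4.000e+07
rate = 8.42e-03 m^3/s


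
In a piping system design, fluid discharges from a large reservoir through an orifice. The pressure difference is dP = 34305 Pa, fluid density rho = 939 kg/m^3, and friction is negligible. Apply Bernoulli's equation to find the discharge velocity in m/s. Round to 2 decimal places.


v = sqrt(2*dP/rho)
v = sqrt(2*34305/939)
v = sqrt(73.067093)
v = 8.55 m/s


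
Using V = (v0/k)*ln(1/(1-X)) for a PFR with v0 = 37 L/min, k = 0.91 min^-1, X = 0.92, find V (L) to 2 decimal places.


V = (v0/k) * ln(1/(1-X))
V = (37/0.91) * ln(1/(1-0.92))
V = 40.659341 * ln(12.5)
V = 40.659341 * 2.525729
V = 102.69 L


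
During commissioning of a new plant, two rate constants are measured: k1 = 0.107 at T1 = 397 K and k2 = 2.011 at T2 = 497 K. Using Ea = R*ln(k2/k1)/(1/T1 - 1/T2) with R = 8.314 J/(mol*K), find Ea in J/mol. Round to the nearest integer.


Ea = R * ln(k2/k1) / (1/T1 - 1/T2)
ln(k2/k1) = ln(2.011/0.107) = 2.9335586
1/T1 - 1/T2 = 1/397 - 1/497 = 0.000506819253
Ea = 8.314 * 2.9335586 / 0.000506819253
Ea = 48123 J/mol


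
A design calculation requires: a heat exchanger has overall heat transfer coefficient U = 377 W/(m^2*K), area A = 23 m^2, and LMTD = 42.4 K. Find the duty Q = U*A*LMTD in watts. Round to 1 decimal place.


Q = U * A * LMTD
Q = 377 * 23 * 42.4
Q = 367650.4 W


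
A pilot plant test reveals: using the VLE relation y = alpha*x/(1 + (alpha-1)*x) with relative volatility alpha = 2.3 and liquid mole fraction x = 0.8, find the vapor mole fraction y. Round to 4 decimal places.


y = alpha*x / (1 + (alpha-1)*x)
y = 2.3*0.8 / (1 + (2.3-1)*0.8)
y = 1.84 / (1 + 1.04)
y = 1.84 / 2.04
y = 0.9020


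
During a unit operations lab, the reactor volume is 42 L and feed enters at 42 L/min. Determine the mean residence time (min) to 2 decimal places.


tau = V / v0
tau = 42 / 42
tau = 1.00 min


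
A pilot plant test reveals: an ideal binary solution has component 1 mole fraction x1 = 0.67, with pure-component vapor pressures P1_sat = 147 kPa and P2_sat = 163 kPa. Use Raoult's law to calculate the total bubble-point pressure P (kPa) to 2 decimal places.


P = x1*P1_sat + x2*P2_sat
x2 = 1 - x1 = 1 - 0.67 = 0.33
P = 0.67*147 + 0.33*163
P = 98.49 + 53.79
P = 152.28 kPa


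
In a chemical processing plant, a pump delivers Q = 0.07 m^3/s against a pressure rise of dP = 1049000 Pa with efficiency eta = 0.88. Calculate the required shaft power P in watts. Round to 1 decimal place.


P = Q * dP / eta
P = 0.07 * 1049000 / 0.88
P = 73430.0 / 0.88
P = 83443.2 W


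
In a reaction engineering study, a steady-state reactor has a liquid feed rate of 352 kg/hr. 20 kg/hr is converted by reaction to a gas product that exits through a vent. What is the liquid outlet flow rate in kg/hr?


Steady-state mass balance on the main outlet: F_out = F_in - F_removed
F_out = 352 - 20
F_out = 332 kg/hr


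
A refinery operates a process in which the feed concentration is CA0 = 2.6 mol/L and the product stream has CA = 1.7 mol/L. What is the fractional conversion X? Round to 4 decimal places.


X = (CA0 - CA) / CA0
X = (2.6 - 1.7) / 2.6
X = 0.9 / 2.6
X = 0.3462


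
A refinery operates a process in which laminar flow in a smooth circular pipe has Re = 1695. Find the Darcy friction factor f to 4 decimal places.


f = 64 / Re
f = 64 / 1695
f = 0.0378


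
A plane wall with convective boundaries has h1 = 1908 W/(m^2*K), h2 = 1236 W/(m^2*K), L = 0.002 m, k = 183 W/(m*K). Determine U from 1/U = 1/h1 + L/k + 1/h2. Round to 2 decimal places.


1/U = 1/h1 + L/k + 1/h2
1/U = 1/1908 + 0.002/183 + 1/1236
1/U = 0.000524109 + 1.0929e-05 + 0.0008090615
1/U = 0.0013440995
U = 743.99 W/(m^2*K)


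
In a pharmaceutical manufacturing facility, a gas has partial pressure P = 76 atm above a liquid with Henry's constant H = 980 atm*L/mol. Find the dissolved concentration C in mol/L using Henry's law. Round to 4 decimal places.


C = P / H
C = 76 / 980
C = 0.0776 mol/L


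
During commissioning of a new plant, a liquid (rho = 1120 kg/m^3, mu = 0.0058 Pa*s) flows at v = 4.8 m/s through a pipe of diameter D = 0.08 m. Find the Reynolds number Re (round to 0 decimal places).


Re = rho * v * D / mu
Re = 1120 * 4.8 * 0.08 / 0.0058
Re = 430.08 / 0.0058
Re = 74152


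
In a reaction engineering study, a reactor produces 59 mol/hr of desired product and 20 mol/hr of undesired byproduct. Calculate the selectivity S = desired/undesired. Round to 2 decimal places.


S = desired product rate / undesired product rate
S = 59 / 20
S = 2.95


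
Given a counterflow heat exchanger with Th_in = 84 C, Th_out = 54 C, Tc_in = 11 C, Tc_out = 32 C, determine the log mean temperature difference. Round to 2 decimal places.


dT1 = Th_in - Tc_out = 84 - 32 = 52
dT2 = Th_out - Tc_in = 54 - 11 = 43
LMTD = (dT1 - dT2) / ln(dT1/dT2)
LMTD = (52 - 43) / ln(52/43)
LMTD = 47.36 K


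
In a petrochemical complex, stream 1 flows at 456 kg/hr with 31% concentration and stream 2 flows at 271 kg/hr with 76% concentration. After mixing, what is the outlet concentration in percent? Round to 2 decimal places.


Mass balance on solute: F1*x1 + F2*x2 = F3*x3
F3 = F1 + F2 = 456 + 271 = 727 kg/hr
x3 = (F1*x1 + F2*x2)/F3
x3 = (456*0.31 + 271*0.76) / 727
x3 = 47.77%


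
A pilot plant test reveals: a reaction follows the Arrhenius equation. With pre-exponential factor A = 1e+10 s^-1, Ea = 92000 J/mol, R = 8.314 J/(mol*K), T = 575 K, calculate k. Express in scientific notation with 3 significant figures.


k = A * exp(-Ea/(R*T))
k = 1e+10 * exp(-92000 / (8.314 * 575))
k = 1e+10 * exp(-19.244648)
k = 4.39e+01


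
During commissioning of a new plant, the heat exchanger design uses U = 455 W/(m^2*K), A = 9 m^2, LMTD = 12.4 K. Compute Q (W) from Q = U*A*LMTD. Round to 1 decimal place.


Q = U * A * LMTD
Q = 455 * 9 * 12.4
Q = 50778.0 W


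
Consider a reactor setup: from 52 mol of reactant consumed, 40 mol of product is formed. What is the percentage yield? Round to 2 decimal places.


Yield = (moles product / moles consumed) * 100%
Yield = (40 / 52) * 100
Yield = 0.7692 * 100
Yield = 76.92%


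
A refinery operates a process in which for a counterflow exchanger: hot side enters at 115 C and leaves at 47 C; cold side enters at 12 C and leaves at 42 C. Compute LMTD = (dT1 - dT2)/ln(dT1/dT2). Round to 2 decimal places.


dT1 = Th_in - Tc_out = 115 - 42 = 73
dT2 = Th_out - Tc_in = 47 - 12 = 35
LMTD = (dT1 - dT2) / ln(dT1/dT2)
LMTD = (73 - 35) / ln(73/35)
LMTD = 51.69 K


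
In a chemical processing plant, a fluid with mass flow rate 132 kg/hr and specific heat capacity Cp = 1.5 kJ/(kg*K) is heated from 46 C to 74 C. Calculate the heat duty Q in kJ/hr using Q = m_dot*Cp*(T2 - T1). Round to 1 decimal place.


Q = m_dot * Cp * (T2 - T1)
Q = 132 * 1.5 * (74 - 46)
Q = 132 * 1.5 * 28
Q = 5544.0 kJ/hr


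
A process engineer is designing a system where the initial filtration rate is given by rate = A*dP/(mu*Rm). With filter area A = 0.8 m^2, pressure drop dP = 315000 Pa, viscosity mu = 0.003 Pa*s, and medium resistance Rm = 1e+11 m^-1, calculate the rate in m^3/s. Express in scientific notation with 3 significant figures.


rate = A * dP / (mu * Rm)
rate = 0.8 * 315000 / (0.003 * 1e+11)
rate = 252000.0 / 3.000e+08
rate = 8.40e-04 m^3/s


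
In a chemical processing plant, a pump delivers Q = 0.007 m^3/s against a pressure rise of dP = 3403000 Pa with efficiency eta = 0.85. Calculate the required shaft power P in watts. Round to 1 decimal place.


P = Q * dP / eta
P = 0.007 * 3403000 / 0.85
P = 23821.0 / 0.85
P = 28024.7 W


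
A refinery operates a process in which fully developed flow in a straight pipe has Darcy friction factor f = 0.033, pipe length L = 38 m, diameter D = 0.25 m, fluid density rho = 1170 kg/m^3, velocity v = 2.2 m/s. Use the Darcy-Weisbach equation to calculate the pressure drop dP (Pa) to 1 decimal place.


dP = f * (L/D) * (rho*v^2/2)
dP = 0.033 * (38/0.25) * (1170*2.2^2/2)
L/D = 152.0
rho*v^2/2 = 1170*4.84/2 = 2831.4
dP = 0.033 * 152.0 * 2831.4
dP = 14202.3 Pa


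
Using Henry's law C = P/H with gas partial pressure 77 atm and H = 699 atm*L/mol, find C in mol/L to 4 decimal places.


C = P / H
C = 77 / 699
C = 0.1102 mol/L


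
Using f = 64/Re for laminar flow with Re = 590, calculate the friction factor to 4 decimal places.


f = 64 / Re
f = 64 / 590
f = 0.1085


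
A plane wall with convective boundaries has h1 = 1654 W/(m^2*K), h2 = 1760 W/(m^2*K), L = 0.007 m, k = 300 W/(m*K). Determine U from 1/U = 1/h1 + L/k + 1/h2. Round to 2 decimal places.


1/U = 1/h1 + L/k + 1/h2
1/U = 1/1654 + 0.007/300 + 1/1760
1/U = 0.0006045949 + 2.33333e-05 + 0.0005681818
1/U = 0.00119611
U = 836.04 W/(m^2*K)


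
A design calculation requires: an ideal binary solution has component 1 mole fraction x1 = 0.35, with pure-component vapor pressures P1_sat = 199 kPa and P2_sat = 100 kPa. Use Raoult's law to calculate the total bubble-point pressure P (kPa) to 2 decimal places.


P = x1*P1_sat + x2*P2_sat
x2 = 1 - x1 = 1 - 0.35 = 0.65
P = 0.35*199 + 0.65*100
P = 69.65 + 65.0
P = 134.65 kPa


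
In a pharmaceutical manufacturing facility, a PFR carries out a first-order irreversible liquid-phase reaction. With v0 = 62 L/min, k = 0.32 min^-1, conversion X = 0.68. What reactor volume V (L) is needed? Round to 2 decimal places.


V = (v0/k) * ln(1/(1-X))
V = (62/0.32) * ln(1/(1-0.68))
V = 193.75 * ln(3.125)
V = 193.75 * 1.139434
V = 220.77 L


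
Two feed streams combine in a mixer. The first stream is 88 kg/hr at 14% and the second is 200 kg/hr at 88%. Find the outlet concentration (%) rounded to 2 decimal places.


Mass balance on solute: F1*x1 + F2*x2 = F3*x3
F3 = F1 + F2 = 88 + 200 = 288 kg/hr
x3 = (F1*x1 + F2*x2)/F3
x3 = (88*0.14 + 200*0.88) / 288
x3 = 65.39%


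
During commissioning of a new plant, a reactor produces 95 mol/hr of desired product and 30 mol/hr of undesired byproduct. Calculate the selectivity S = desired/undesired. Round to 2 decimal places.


S = desired product rate / undesired product rate
S = 95 / 30
S = 3.17


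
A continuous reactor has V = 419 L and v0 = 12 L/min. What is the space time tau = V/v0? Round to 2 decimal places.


tau = V / v0
tau = 419 / 12
tau = 34.92 min


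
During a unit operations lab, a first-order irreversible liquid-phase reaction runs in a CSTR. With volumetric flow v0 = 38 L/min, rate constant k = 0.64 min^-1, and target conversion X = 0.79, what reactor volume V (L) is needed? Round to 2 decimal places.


V = v0 * X / (k * (1 - X))
V = 38 * 0.79 / (0.64 * (1 - 0.79))
V = 30.02 / (0.64 * 0.21)
V = 30.02 / 0.1344
V = 223.36 L


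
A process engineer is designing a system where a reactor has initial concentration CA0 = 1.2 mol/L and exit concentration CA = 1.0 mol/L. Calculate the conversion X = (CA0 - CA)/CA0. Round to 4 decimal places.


X = (CA0 - CA) / CA0
X = (1.2 - 1.0) / 1.2
X = 0.2 / 1.2
X = 0.1667


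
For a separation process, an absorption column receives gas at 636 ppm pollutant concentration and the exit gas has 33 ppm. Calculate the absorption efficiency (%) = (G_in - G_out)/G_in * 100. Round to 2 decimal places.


Efficiency = (G_in - G_out) / G_in * 100%
Efficiency = (636 - 33) / 636 * 100
Efficiency = 603 / 636 * 100
Efficiency = 94.81%


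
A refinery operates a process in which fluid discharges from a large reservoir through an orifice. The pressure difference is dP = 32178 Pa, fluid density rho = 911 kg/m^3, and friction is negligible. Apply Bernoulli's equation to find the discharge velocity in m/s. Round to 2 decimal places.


v = sqrt(2*dP/rho)
v = sqrt(2*32178/911)
v = sqrt(70.643249)
v = 8.40 m/s


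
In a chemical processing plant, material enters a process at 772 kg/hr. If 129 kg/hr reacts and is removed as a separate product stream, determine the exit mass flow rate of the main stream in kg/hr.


Steady-state mass balance on the main outlet: F_out = F_in - F_removed
F_out = 772 - 129
F_out = 643 kg/hr


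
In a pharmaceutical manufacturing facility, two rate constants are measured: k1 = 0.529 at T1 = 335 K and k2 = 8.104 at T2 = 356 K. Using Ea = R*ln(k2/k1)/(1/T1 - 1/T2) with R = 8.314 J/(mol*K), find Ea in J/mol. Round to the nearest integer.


Ea = R * ln(k2/k1) / (1/T1 - 1/T2)
ln(k2/k1) = ln(8.104/0.529) = 2.7291246
1/T1 - 1/T2 = 1/335 - 1/356 = 0.000176085863
Ea = 8.314 * 2.7291246 / 0.000176085863
Ea = 128857 J/mol


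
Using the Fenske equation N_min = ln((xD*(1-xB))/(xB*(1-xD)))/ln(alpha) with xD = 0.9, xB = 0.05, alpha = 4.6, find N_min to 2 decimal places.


N_min = ln((xD*(1-xB))/(xB*(1-xD))) / ln(alpha)
Numerator inside ln: 0.855 / 0.005 = 171.0
ln(171.0) = 5.141664
ln(alpha) = ln(4.6) = 1.526056
N_min = 5.141664 / 1.526056 = 3.37


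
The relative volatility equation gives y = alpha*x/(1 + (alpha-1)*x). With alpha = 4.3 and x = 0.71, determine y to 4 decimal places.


y = alpha*x / (1 + (alpha-1)*x)
y = 4.3*0.71 / (1 + (4.3-1)*0.71)
y = 3.053 / (1 + 2.343)
y = 3.053 / 3.343
y = 0.9133


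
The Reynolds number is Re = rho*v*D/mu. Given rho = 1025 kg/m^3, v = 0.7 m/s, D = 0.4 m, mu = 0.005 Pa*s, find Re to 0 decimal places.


Re = rho * v * D / mu
Re = 1025 * 0.7 * 0.4 / 0.005
Re = 287.0 / 0.005
Re = 57400


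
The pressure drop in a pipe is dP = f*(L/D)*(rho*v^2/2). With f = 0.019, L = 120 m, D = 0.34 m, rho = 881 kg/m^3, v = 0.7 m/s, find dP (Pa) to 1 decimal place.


dP = f * (L/D) * (rho*v^2/2)
dP = 0.019 * (120/0.34) * (881*0.7^2/2)
L/D = 352.94117647
rho*v^2/2 = 881*0.49/2 = 215.845
dP = 0.019 * 352.94117647 * 215.845
dP = 1447.4 Pa


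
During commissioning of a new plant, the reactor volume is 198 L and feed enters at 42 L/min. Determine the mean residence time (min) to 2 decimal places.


tau = V / v0
tau = 198 / 42
tau = 4.71 min


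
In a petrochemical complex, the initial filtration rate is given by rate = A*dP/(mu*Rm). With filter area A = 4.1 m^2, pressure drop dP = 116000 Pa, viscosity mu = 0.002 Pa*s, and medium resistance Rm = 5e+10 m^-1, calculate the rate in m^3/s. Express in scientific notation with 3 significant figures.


rate = A * dP / (mu * Rm)
rate = 4.1 * 116000 / (0.002 * 5e+10)
rate = 475600.0 / 1.000e+08
rate = 4.76e-03 m^3/s


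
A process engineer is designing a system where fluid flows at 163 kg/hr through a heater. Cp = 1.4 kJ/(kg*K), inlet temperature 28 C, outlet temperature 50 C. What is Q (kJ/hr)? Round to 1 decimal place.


Q = m_dot * Cp * (T2 - T1)
Q = 163 * 1.4 * (50 - 28)
Q = 163 * 1.4 * 22
Q = 5020.4 kJ/hr


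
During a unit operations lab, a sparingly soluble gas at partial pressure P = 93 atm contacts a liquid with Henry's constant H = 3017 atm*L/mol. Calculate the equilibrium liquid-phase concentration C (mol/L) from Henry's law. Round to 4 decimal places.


C = P / H
C = 93 / 3017
C = 0.0308 mol/L


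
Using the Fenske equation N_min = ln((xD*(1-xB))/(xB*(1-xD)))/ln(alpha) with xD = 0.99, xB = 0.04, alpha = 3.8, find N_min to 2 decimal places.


N_min = ln((xD*(1-xB))/(xB*(1-xD))) / ln(alpha)
Numerator inside ln: 0.9504 / 0.0004 = 2376.0
ln(2376.0) = 7.773174
ln(alpha) = ln(3.8) = 1.335001
N_min = 7.773174 / 1.335001 = 5.82


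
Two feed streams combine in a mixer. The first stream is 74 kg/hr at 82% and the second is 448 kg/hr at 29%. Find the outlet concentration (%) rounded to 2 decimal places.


Mass balance on solute: F1*x1 + F2*x2 = F3*x3
F3 = F1 + F2 = 74 + 448 = 522 kg/hr
x3 = (F1*x1 + F2*x2)/F3
x3 = (74*0.82 + 448*0.29) / 522
x3 = 36.51%


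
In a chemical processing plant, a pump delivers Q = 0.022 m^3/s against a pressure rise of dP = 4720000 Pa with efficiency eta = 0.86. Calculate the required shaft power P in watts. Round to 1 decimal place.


P = Q * dP / eta
P = 0.022 * 4720000 / 0.86
P = 103840.0 / 0.86
P = 120744.2 W


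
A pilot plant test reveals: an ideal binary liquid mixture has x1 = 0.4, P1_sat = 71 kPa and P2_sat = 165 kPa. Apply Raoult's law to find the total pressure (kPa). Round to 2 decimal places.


P = x1*P1_sat + x2*P2_sat
x2 = 1 - x1 = 1 - 0.4 = 0.6
P = 0.4*71 + 0.6*165
P = 28.4 + 99.0
P = 127.40 kPa


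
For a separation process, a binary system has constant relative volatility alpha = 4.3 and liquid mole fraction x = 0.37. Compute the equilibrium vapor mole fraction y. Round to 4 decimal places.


y = alpha*x / (1 + (alpha-1)*x)
y = 4.3*0.37 / (1 + (4.3-1)*0.37)
y = 1.591 / (1 + 1.221)
y = 1.591 / 2.221
y = 0.7163


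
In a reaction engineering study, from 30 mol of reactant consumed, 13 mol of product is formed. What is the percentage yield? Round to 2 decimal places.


Yield = (moles product / moles consumed) * 100%
Yield = (13 / 30) * 100
Yield = 0.4333 * 100
Yield = 43.33%


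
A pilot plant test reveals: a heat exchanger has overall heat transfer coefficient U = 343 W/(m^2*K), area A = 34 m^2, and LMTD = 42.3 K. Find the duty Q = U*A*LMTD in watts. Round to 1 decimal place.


Q = U * A * LMTD
Q = 343 * 34 * 42.3
Q = 493302.6 W


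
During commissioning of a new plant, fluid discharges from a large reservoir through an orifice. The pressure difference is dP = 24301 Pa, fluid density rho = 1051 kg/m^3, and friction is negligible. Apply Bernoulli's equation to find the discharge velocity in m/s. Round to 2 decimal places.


v = sqrt(2*dP/rho)
v = sqrt(2*24301/1051)
v = sqrt(46.243578)
v = 6.80 m/s


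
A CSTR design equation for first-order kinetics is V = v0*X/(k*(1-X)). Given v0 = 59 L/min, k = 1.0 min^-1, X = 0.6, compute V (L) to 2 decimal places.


V = v0 * X / (k * (1 - X))
V = 59 * 0.6 / (1.0 * (1 - 0.6))
V = 35.4 / (1.0 * 0.4)
V = 35.4 / 0.4
V = 88.50 L


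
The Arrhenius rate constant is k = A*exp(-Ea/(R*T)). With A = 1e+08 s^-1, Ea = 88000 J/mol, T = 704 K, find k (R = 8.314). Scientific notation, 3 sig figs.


k = A * exp(-Ea/(R*T))
k = 1e+08 * exp(-88000 / (8.314 * 704))
k = 1e+08 * exp(-15.034881)
k = 2.95e+01


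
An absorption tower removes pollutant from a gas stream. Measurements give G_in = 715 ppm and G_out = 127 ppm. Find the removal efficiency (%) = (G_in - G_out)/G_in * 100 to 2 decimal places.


Efficiency = (G_in - G_out) / G_in * 100%
Efficiency = (715 - 127) / 715 * 100
Efficiency = 588 / 715 * 100
Efficiency = 82.24%


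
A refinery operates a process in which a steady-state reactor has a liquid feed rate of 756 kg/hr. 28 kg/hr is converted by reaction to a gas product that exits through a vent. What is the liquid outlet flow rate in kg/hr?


Steady-state mass balance on the main outlet: F_out = F_in - F_removed
F_out = 756 - 28
F_out = 728 kg/hr


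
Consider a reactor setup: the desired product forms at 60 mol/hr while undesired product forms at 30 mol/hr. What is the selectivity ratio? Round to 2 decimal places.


S = desired product rate / undesired product rate
S = 60 / 30
S = 2.00


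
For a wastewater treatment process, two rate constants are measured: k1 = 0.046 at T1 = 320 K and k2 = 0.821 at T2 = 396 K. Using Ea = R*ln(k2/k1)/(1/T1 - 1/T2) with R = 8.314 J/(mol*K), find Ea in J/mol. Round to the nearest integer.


Ea = R * ln(k2/k1) / (1/T1 - 1/T2)
ln(k2/k1) = ln(0.821/0.046) = 2.8818817
1/T1 - 1/T2 = 1/320 - 1/396 = 0.000599747475
Ea = 8.314 * 2.8818817 / 0.000599747475
Ea = 39950 J/mol


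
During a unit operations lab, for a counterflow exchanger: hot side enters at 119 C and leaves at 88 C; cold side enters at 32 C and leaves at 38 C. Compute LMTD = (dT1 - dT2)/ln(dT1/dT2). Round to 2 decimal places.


dT1 = Th_in - Tc_out = 119 - 38 = 81
dT2 = Th_out - Tc_in = 88 - 32 = 56
LMTD = (dT1 - dT2) / ln(dT1/dT2)
LMTD = (81 - 56) / ln(81/56)
LMTD = 67.73 K


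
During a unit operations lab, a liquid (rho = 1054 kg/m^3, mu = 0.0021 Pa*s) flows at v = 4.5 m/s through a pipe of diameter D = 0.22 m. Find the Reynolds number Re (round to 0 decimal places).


Re = rho * v * D / mu
Re = 1054 * 4.5 * 0.22 / 0.0021
Re = 1043.46 / 0.0021
Re = 496886


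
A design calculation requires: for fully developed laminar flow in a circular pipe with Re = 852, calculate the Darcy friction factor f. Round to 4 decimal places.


f = 64 / Re
f = 64 / 852
f = 0.0751


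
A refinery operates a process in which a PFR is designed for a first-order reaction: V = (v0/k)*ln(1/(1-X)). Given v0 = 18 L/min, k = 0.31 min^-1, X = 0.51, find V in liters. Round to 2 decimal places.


V = (v0/k) * ln(1/(1-X))
V = (18/0.31) * ln(1/(1-0.51))
V = 58.064516 * ln(2.040816)
V = 58.064516 * 0.71335
V = 41.42 L


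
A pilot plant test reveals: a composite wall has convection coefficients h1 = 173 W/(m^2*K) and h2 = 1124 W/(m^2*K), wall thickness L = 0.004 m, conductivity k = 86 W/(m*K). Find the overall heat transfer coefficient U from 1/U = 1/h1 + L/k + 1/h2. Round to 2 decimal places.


1/U = 1/h1 + L/k + 1/h2
1/U = 1/173 + 0.004/86 + 1/1124
1/U = 0.0057803468 + 4.65116e-05 + 0.0008896797
1/U = 0.0067165381
U = 148.89 W/(m^2*K)


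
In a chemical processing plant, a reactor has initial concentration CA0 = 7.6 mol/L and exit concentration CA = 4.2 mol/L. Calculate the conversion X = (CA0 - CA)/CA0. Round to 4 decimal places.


X = (CA0 - CA) / CA0
X = (7.6 - 4.2) / 7.6
X = 3.4 / 7.6
X = 0.4474


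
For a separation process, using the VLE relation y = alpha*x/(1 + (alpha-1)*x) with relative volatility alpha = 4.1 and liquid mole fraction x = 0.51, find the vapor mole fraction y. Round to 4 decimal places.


y = alpha*x / (1 + (alpha-1)*x)
y = 4.1*0.51 / (1 + (4.1-1)*0.51)
y = 2.091 / (1 + 1.581)
y = 2.091 / 2.581
y = 0.8102


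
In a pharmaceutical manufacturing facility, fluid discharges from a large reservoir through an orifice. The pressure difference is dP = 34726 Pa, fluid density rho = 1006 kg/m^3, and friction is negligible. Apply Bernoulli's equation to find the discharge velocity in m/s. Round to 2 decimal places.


v = sqrt(2*dP/rho)
v = sqrt(2*34726/1006)
v = sqrt(69.037773)
v = 8.31 m/s


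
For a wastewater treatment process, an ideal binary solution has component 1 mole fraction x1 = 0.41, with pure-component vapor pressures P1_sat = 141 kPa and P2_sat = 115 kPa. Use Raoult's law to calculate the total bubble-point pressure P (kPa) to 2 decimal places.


P = x1*P1_sat + x2*P2_sat
x2 = 1 - x1 = 1 - 0.41 = 0.59
P = 0.41*141 + 0.59*115
P = 57.81 + 67.85
P = 125.66 kPa


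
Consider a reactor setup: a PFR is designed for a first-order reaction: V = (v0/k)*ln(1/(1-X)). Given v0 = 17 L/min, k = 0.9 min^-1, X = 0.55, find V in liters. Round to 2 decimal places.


V = (v0/k) * ln(1/(1-X))
V = (17/0.9) * ln(1/(1-0.55))
V = 18.888889 * ln(2.222222)
V = 18.888889 * 0.798508
V = 15.08 L


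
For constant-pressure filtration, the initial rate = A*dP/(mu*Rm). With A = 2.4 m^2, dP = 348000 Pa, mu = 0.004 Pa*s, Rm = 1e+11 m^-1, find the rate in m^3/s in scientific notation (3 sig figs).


rate = A * dP / (mu * Rm)
rate = 2.4 * 348000 / (0.004 * 1e+11)
rate = 835200.0 / 4.000e+08
rate = 2.09e-03 m^3/s


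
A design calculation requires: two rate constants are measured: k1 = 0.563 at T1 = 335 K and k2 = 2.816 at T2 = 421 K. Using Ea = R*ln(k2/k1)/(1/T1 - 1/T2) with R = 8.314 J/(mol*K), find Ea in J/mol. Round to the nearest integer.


Ea = R * ln(k2/k1) / (1/T1 - 1/T2)
ln(k2/k1) = ln(2.816/0.563) = 1.6097931
1/T1 - 1/T2 = 1/335 - 1/421 = 0.000609777715
Ea = 8.314 * 1.6097931 / 0.000609777715
Ea = 21949 J/mol
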